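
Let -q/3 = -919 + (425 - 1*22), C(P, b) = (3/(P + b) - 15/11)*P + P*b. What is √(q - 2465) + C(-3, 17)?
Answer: -7323/154 + I*√917 ≈ -47.552 + 30.282*I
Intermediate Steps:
C(P, b) = P*b + P*(-15/11 + 3/(P + b)) (C(P, b) = (3/(P + b) - 15*1/11)*P + P*b = (3/(P + b) - 15/11)*P + P*b = (-15/11 + 3/(P + b))*P + P*b = P*(-15/11 + 3/(P + b)) + P*b = P*b + P*(-15/11 + 3/(P + b)))
q = 1548 (q = -3*(-919 + (425 - 1*22)) = -3*(-919 + (425 - 22)) = -3*(-919 + 403) = -3*(-516) = 1548)
√(q - 2465) + C(-3, 17) = √(1548 - 2465) + (1/11)*(-3)*(33 - 15*(-3) - 15*17 + 11*17² + 11*(-3)*17)/(-3 + 17) = √(-917) + (1/11)*(-3)*(33 + 45 - 255 + 11*289 - 561)/14 = I*√917 + (1/11)*(-3)*(1/14)*(33 + 45 - 255 + 3179 - 561) = I*√917 + (1/11)*(-3)*(1/14)*2441 = I*√917 - 7323/154 = -7323/154 + I*√917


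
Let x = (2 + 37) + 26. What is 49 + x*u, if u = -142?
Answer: -9181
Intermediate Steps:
x = 65 (x = 39 + 26 = 65)
49 + x*u = 49 + 65*(-142) = 49 - 9230 = -9181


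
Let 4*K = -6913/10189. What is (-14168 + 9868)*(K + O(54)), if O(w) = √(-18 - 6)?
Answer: 7431475/10189 - 8600*I*√6 ≈ 729.36 - 21066.0*I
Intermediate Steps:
K = -6913/40756 (K = (-6913/10189)/4 = (-6913*1/10189)/4 = (¼)*(-6913/10189) = -6913/40756 ≈ -0.16962)
O(w) = 2*I*√6 (O(w) = √(-24) = 2*I*√6)
(-14168 + 9868)*(K + O(54)) = (-14168 + 9868)*(-6913/40756 + 2*I*√6) = -4300*(-6913/40756 + 2*I*√6) = 7431475/10189 - 8600*I*√6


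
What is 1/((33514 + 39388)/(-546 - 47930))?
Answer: -24238/36451 ≈ -0.66495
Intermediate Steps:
1/((33514 + 39388)/(-546 - 47930)) = 1/(72902/(-48476)) = 1/(72902*(-1/48476)) = 1/(-36451/24238) = -24238/36451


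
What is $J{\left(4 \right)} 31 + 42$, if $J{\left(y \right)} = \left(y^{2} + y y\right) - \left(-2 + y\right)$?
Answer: $972$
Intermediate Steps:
$J{\left(y \right)} = 2 - y + 2 y^{2}$ ($J{\left(y \right)} = \left(y^{2} + y^{2}\right) - \left(-2 + y\right) = 2 y^{2} - \left(-2 + y\right) = 2 - y + 2 y^{2}$)
$J{\left(4 \right)} 31 + 42 = \left(2 - 4 + 2 \cdot 4^{2}\right) 31 + 42 = \left(2 - 4 + 2 \cdot 16\right) 31 + 42 = \left(2 - 4 + 32\right) 31 + 42 = 30 \cdot 31 + 42 = 930 + 42 = 972$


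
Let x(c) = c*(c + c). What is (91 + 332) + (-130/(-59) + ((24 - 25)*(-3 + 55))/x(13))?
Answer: 326013/767 ≈ 425.05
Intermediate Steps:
x(c) = 2*c**2 (x(c) = c*(2*c) = 2*c**2)
(91 + 332) + (-130/(-59) + ((24 - 25)*(-3 + 55))/x(13)) = (91 + 332) + (-130/(-59) + ((24 - 25)*(-3 + 55))/((2*13**2))) = 423 + (-130*(-1/59) + (-1*52)/((2*169))) = 423 + (130/59 - 52/338) = 423 + (130/59 - 52*1/338) = 423 + (130/59 - 2/13) = 423 + 1572/767 = 326013/767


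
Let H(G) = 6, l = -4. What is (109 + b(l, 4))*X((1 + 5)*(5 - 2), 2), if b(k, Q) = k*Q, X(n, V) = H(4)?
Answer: 558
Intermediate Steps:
X(n, V) = 6
b(k, Q) = Q*k
(109 + b(l, 4))*X((1 + 5)*(5 - 2), 2) = (109 + 4*(-4))*6 = (109 - 16)*6 = 93*6 = 558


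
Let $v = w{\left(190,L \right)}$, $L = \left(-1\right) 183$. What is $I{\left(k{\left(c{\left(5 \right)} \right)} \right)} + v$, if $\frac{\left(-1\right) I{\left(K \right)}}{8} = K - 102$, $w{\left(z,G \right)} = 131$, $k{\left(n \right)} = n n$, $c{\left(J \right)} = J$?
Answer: $747$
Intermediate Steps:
$L = -183$
$k{\left(n \right)} = n^{2}$
$I{\left(K \right)} = 816 - 8 K$ ($I{\left(K \right)} = - 8 \left(K - 102\right) = - 8 \left(-102 + K\right) = 816 - 8 K$)
$v = 131$
$I{\left(k{\left(c{\left(5 \right)} \right)} \right)} + v = \left(816 - 8 \cdot 5^{2}\right) + 131 = \left(816 - 200\right) + 131 = 616 + 131 = 747$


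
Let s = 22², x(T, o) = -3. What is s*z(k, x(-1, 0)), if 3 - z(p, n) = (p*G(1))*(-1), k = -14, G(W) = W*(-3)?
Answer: 21780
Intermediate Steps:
G(W) = -3*W
z(p, n) = 3 - 3*p (z(p, n) = 3 - p*(-3*1)*(-1) = 3 - p*(-3)*(-1) = 3 - (-3*p)*(-1) = 3 - 3*p)
s = 484
s*z(k, x(-1, 0)) = 484*(3 - 3*(-14)) = 484*(3 + 42) = 484*45 = 21780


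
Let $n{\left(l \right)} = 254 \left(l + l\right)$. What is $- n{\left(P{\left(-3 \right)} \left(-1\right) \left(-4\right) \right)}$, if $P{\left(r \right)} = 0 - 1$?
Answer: $2032$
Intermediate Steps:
$P{\left(r \right)} = -1$ ($P{\left(r \right)} = 0 - 1 = -1$)
$n{\left(l \right)} = 508 l$ ($n{\left(l \right)} = 254 \cdot 2 l = 508 l$)
$- n{\left(P{\left(-3 \right)} \left(-1\right) \left(-4\right) \right)} = - 508 \left(-1\right) \left(-1\right) \left(-4\right) = - 508 \cdot 1 \left(-4\right) = - 508 \left(-4\right) = \left(-1\right) \left(-2032\right) = 2032$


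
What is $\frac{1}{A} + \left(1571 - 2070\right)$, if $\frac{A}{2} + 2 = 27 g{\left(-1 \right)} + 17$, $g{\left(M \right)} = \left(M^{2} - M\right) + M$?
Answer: $- \frac{41915}{84} \approx -498.99$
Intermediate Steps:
$g{\left(M \right)} = M^{2}$
$A = 84$ ($A = -4 + 2 \left(27 \left(-1\right)^{2} + 17\right) = -4 + 2 \left(27 \cdot 1 + 17\right) = -4 + 2 \left(27 + 17\right) = -4 + 2 \cdot 44 = -4 + 88 = 84$)
$\frac{1}{A} + \left(1571 - 2070\right) = \frac{1}{84} + \left(1571 - 2070\right) = \frac{1}{84} - 499 = - \frac{41915}{84}$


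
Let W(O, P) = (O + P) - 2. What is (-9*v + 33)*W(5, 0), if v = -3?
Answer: 180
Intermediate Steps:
W(O, P) = -2 + O + P
(-9*v + 33)*W(5, 0) = (-9*(-3) + 33)*(-2 + 5 + 0) = (27 + 33)*3 = 60*3 = 180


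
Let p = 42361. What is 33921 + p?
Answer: 76282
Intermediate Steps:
33921 + p = 33921 + 42361 = 76282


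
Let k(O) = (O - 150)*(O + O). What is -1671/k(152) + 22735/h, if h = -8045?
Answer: -5453215/978272 ≈ -5.5743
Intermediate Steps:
k(O) = 2*O*(-150 + O) (k(O) = (-150 + O)*(2*O) = 2*O*(-150 + O))
-1671/k(152) + 22735/h = -1671*1/(304*(-150 + 152)) + 22735/(-8045) = -1671/(2*152*2) + 22735*(-1/8045) = -1671/608 - 4547/1609 = -5453215/978272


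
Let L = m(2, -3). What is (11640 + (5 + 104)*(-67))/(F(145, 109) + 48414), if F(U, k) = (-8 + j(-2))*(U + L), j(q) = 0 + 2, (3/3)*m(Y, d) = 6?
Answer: 4337/47508 ≈ 0.091290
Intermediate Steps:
m(Y, d) = 6
L = 6
j(q) = 2
F(U, k) = -36 - 6*U (F(U, k) = (-8 + 2)*(U + 6) = -6*(6 + U) = -36 - 6*U)
(11640 + (5 + 104)*(-67))/(F(145, 109) + 48414) = (11640 + (5 + 104)*(-67))/((-36 - 6*145) + 48414) = (11640 + 109*(-67))/((-36 - 870) + 48414) = (11640 - 7303)/(-906 + 48414) = 4337/47508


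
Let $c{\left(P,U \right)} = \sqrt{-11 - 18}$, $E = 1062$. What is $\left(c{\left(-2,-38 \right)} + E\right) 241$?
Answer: $255942 + 241 i \sqrt{29} \approx 2.5594 \cdot 10^{5} + 1297.8 i$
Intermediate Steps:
$c{\left(P,U \right)} = i \sqrt{29}$ ($c{\left(P,U \right)} = \sqrt{-29} = i \sqrt{29}$)
$\left(c{\left(-2,-38 \right)} + E\right) 241 = \left(i \sqrt{29} + 1062\right) 241 = \left(1062 + i \sqrt{29}\right) 241 = 255942 + 241 i \sqrt{29}$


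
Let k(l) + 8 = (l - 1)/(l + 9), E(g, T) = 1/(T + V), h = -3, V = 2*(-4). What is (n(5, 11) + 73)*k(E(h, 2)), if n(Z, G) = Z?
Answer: -33618/53 ≈ -634.30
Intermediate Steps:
V = -8
E(g, T) = 1/(-8 + T) (E(g, T) = 1/(T - 8) = 1/(-8 + T))
k(l) = -8 + (-1 + l)/(9 + l) (k(l) = -8 + (l - 1)/(l + 9) = -8 + (-1 + l)/(9 + l))
(n(5, 11) + 73)*k(E(h, 2)) = (5 + 73)*((-73 - 7/(-8 + 2))/(9 + 1/(-8 + 2))) = 78*((-73 - 7/(-6))/(9 + 1/(-6))) = 78*((-73 - 7*(-⅙))/(9 - ⅙)) = 78*((-73 + 7/6)/(53/6)) = 78*((6/53)*(-431/6)) = 78*(-431/53) = -33618/53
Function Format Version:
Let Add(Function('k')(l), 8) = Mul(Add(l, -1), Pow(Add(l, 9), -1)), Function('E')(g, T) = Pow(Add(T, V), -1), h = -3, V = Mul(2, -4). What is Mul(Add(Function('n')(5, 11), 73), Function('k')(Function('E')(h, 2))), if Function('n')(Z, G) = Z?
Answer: Rational(-33618, 53) ≈ -634.30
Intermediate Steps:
V = -8
Function('E')(g, T) = Pow(Add(-8, T), -1) (Function('E')(g, T) = Pow(Add(T, -8), -1) = Pow(Add(-8, T), -1))
Function('k')(l) = Add(-8, Mul(Pow(Add(9, l), -1), Add(-1, l))) (Function('k')(l) = Add(-8, Mul(Add(l, -1), Pow(Add(l, 9), -1))) = Add(-8, Mul(Add(-1, l), Pow(Add(9, l), -1))) = Add(-8, Mul(Pow(Add(9, l), -1), Add(-1, l))))
Mul(Add(Function('n')(5, 11), 73), Function('k')(Function('E')(h, 2))) = Mul(Add(5, 73), Mul(Pow(Add(9, Pow(Add(-8, 2), -1)), -1), Add(-73, Mul(-7, Pow(Add(-8, 2), -1))))) = Mul(78, Mul(Pow(Add(9, Pow(-6, -1)), -1), Add(-73, Mul(-7, Pow(-6, -1))))) = Mul(78, Mul(Pow(Add(9, Rational(-1, 6)), -1), Add(-73, Mul(-7, Rational(-1, 6))))) = Mul(78, Mul(Pow(Rational(53, 6), -1), Add(-73, Rational(7, 6)))) = Mul(78, Mul(Rational(6, 53), Rational(-431, 6))) = Mul(78, Rational(-431, 53)) = Rational(-33618, 53)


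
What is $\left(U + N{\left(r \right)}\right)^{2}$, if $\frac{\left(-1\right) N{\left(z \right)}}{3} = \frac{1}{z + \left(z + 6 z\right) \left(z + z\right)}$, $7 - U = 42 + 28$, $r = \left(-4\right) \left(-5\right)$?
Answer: $\frac{125360607969}{31584400} \approx 3969.1$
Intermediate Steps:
$r = 20$
$U = -63$ ($U = 7 - \left(42 + 28\right) = 7 - 70 = -63$)
$N{\left(z \right)} = - \frac{3}{z + 14 z^{2}}$ ($N{\left(z \right)} = - \frac{3}{z + \left(z + 6 z\right) \left(z + z\right)} = - \frac{3}{z + 7 z 2 z} = - \frac{3}{z + 14 z^{2}}$)
$\left(U + N{\left(r \right)}\right)^{2} = \left(-63 - \frac{3}{20 \left(1 + 14 \cdot 20\right)}\right)^{2} = \left(-63 - \frac{3}{20 \left(1 + 280\right)}\right)^{2} = \left(-63 - \frac{3}{20 \cdot 281}\right)^{2} = \left(-63 - \frac{3}{20} \cdot \frac{1}{281}\right)^{2} = \left(-63 - \frac{3}{5620}\right)^{2} = \left(- \frac{354063}{5620}\right)^{2} = \frac{125360607969}{31584400}$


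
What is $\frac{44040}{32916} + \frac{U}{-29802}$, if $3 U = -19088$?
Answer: $\frac{190239202}{122620329} \approx 1.5514$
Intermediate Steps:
$U = - \frac{19088}{3}$ ($U = \frac{1}{3} \left(-19088\right) = - \frac{19088}{3} \approx -6362.7$)
$\frac{44040}{32916} + \frac{U}{-29802} = \frac{44040}{32916} - \frac{19088}{3 \left(-29802\right)} = 44040 \cdot \frac{1}{32916} - - \frac{9544}{44703} = \frac{3670}{2743} + \frac{9544}{44703} = \frac{190239202}{122620329}$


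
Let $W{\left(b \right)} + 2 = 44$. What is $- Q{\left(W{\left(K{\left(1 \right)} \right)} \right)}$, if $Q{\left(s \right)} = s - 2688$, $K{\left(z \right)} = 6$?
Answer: $2646$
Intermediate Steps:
$W{\left(b \right)} = 42$ ($W{\left(b \right)} = -2 + 44 = 42$)
$Q{\left(s \right)} = -2688 + s$
$- Q{\left(W{\left(K{\left(1 \right)} \right)} \right)} = - (-2688 + 42) = \left(-1\right) \left(-2646\right) = 2646$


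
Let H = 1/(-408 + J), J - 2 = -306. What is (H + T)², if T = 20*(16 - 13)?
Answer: 1824912961/506944 ≈ 3599.8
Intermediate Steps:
J = -304 (J = 2 - 306 = -304)
H = -1/712 (H = 1/(-408 - 304) = 1/(-712) = -1/712 ≈ -0.0014045)
T = 60 (T = 20*3 = 60)
(H + T)² = (-1/712 + 60)² = (42719/712)² = 1824912961/506944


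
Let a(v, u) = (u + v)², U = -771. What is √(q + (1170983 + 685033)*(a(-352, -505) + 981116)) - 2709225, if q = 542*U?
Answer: -2709225 + √3184115671158 ≈ -9.2482e+5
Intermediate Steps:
q = -417882 (q = 542*(-771) = -417882)
√(q + (1170983 + 685033)*(a(-352, -505) + 981116)) - 2709225 = √(-417882 + (1170983 + 685033)*((-505 - 352)² + 981116)) - 2709225 = √(-417882 + 1856016*((-857)² + 981116)) - 2709225 = √(-417882 + 1856016*(734449 + 981116)) - 2709225 = √(-417882 + 1856016*1715565) - 2709225 = √(-417882 + 3184116089040) - 2709225 = √3184115671158 - 2709225 = -2709225 + √3184115671158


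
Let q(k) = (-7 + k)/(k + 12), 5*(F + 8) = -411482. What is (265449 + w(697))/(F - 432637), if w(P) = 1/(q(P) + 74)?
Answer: -70551038765/136861125292 ≈ -0.51549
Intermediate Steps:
F = -411522/5 (F = -8 + (⅕)*(-411482) = -8 - 411482/5 = -411522/5 ≈ -82304.)
q(k) = (-7 + k)/(12 + k)
w(P) = 1/(74 + (-7 + P)/(12 + P)) (w(P) = 1/((-7 + P)/(12 + P) + 74) = 1/(74 + (-7 + P)/(12 + P)))
(265449 + w(697))/(F - 432637) = (265449 + (12 + 697)/(881 + 75*697))/(-411522/5 - 432637) = (265449 + 709/(881 + 52275))/(-2574707/5) = (265449 + 709/53156)*(-5/2574707) = (14110207753/53156)*(-5/2574707) = -70551038765/136861125292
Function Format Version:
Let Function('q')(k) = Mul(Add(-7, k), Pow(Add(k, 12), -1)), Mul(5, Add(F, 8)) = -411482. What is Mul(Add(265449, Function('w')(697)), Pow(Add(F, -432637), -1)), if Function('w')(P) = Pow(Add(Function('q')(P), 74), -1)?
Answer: Rational(-70551038765, 136861125292) ≈ -0.51549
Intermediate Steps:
F = Rational(-411522, 5) (F = Add(-8, Mul(Rational(1, 5), -411482)) = Add(-8, Rational(-411482, 5)) = Rational(-411522, 5) ≈ -82304.)
Function('q')(k) = Mul(Pow(Add(12, k), -1), Add(-7, k)) (Function('q')(k) = Mul(Add(-7, k), Pow(Add(12, k), -1)) = Mul(Pow(Add(12, k), -1), Add(-7, k)))
Function('w')(P) = Pow(Add(74, Mul(Pow(Add(12, P), -1), Add(-7, P))), -1) (Function('w')(P) = Pow(Add(Mul(Pow(Add(12, P), -1), Add(-7, P)), 74), -1) = Pow(Add(74, Mul(Pow(Add(12, P), -1), Add(-7, P))), -1))
Mul(Add(265449, Function('w')(697)), Pow(Add(F, -432637), -1)) = Mul(Add(265449, Mul(Pow(Add(881, Mul(75, 697)), -1), Add(12, 697))), Pow(Add(Rational(-411522, 5), -432637), -1)) = Mul(Add(265449, Mul(Pow(Add(881, 52275), -1), 709)), Pow(Rational(-2574707, 5), -1)) = Mul(Add(265449, Mul(Pow(53156, -1), 709)), Rational(-5, 2574707)) = Mul(Add(265449, Mul(Rational(1, 53156), 709)), Rational(-5, 2574707)) = Mul(Add(265449, Rational(709, 53156)), Rational(-5, 2574707)) = Mul(Rational(14110207753, 53156), Rational(-5, 2574707)) = Rational(-70551038765, 136861125292)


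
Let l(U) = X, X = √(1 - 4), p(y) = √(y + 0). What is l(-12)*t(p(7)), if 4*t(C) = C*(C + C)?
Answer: 7*I*√3/2 ≈ 6.0622*I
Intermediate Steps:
p(y) = √y
t(C) = C²/2 (t(C) = (C*(C + C))/4 = (C*(2*C))/4 = (2*C²)/4 = C²/2)
X = I*√3 (X = √(-3) = I*√3 ≈ 1.732*I)
l(U) = I*√3
l(-12)*t(p(7)) = (I*√3)*((√7)²/2) = (I*√3)*((½)*7) = (I*√3)*(7/2) = 7*I*√3/2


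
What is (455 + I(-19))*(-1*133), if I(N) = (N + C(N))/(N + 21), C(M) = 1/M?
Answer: -59248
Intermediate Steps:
I(N) = (N + 1/N)/(21 + N) (I(N) = (N + 1/N)/(N + 21) = (N + 1/N)/(21 + N))
(455 + I(-19))*(-1*133) = (455 + (1 + (-19)²)/((-19)*(21 - 19)))*(-1*133) = (455 - 1/19*(1 + 361)/2)*(-133) = (455 - 1/19*½*362)*(-133) = (455 - 181/19)*(-133) = (8464/19)*(-133) = -59248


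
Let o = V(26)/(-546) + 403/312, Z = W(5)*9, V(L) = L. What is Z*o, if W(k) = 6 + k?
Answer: 6897/56 ≈ 123.16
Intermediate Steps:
Z = 99 (Z = (6 + 5)*9 = 11*9 = 99)
o = 209/168 (o = 26/(-546) + 403/312 = 26*(-1/546) + 403*(1/312) = -1/21 + 31/24 = 209/168 ≈ 1.2440)
Z*o = 99*(209/168) = 6897/56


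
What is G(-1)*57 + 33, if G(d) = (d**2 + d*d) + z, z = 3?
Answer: 318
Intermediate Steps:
G(d) = 3 + 2*d**2 (G(d) = (d**2 + d*d) + 3 = (d**2 + d**2) + 3 = 2*d**2 + 3 = 3 + 2*d**2)
G(-1)*57 + 33 = (3 + 2*(-1)**2)*57 + 33 = (3 + 2*1)*57 + 33 = (3 + 2)*57 + 33 = 5*57 + 33 = 285 + 33 = 318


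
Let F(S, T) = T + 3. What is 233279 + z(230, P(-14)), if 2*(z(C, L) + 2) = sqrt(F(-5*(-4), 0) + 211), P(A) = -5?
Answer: 233277 + sqrt(214)/2 ≈ 2.3328e+5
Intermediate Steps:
F(S, T) = 3 + T
z(C, L) = -2 + sqrt(214)/2 (z(C, L) = -2 + sqrt((3 + 0) + 211)/2 = -2 + sqrt(3 + 211)/2 = -2 + sqrt(214)/2)
233279 + z(230, P(-14)) = 233279 + (-2 + sqrt(214)/2) = 233277 + sqrt(214)/2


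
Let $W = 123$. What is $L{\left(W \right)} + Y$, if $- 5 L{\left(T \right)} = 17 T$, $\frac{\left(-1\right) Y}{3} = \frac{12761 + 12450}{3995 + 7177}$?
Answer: $- \frac{7912939}{18620} \approx -424.97$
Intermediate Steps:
$Y = - \frac{25211}{3724}$ ($Y = - 3 \frac{12761 + 12450}{3995 + 7177} = - 3 \cdot \frac{25211}{11172} = - 3 \cdot 25211 \cdot \frac{1}{11172} = \left(-3\right) \frac{25211}{11172} = - \frac{25211}{3724} \approx -6.7699$)
$L{\left(T \right)} = - \frac{17 T}{5}$
$L{\left(W \right)} + Y = \left(- \frac{17}{5}\right) 123 - \frac{25211}{3724} = - \frac{2091}{5} - \frac{25211}{3724} = - \frac{7912939}{18620}$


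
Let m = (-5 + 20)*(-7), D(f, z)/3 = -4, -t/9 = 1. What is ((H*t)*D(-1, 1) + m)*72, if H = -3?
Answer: -30888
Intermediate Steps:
t = -9 (t = -9*1 = -9)
D(f, z) = -12 (D(f, z) = 3*(-4) = -12)
m = -105 (m = 15*(-7) = -105)
((H*t)*D(-1, 1) + m)*72 = (-3*(-9)*(-12) - 105)*72 = (27*(-12) - 105)*72 = (-324 - 105)*72 = -429*72 = -30888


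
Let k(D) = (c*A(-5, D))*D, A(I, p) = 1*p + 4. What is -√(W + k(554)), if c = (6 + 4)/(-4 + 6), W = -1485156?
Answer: -2*√15126 ≈ -245.98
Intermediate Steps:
A(I, p) = 4 + p (A(I, p) = p + 4 = 4 + p)
c = 5 (c = 10/2 = 10*(½) = 5)
k(D) = D*(20 + 5*D) (k(D) = (5*(4 + D))*D = (20 + 5*D)*D = D*(20 + 5*D))
-√(W + k(554)) = -√(-1485156 + 5*554*(4 + 554)) = -√(-1485156 + 5*554*558) = -√(-1485156 + 1545660) = -√60504 = -2*√15126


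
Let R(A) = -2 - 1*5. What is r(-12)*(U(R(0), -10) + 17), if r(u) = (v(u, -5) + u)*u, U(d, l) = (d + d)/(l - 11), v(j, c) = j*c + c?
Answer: -9116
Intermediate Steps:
R(A) = -7 (R(A) = -2 - 5 = -7)
v(j, c) = c + c*j (v(j, c) = c*j + c = c + c*j)
U(d, l) = 2*d/(-11 + l) (U(d, l) = (2*d)/(-11 + l) = 2*d/(-11 + l))
r(u) = u*(-5 - 4*u) (r(u) = (-5*(1 + u) + u)*u = ((-5 - 5*u) + u)*u = (-5 - 4*u)*u = u*(-5 - 4*u))
r(-12)*(U(R(0), -10) + 17) = (-12*(-5 - 4*(-12)))*(2*(-7)/(-11 - 10) + 17) = (-12*(-5 + 48))*(2*(-7)/(-21) + 17) = (-12*43)*(2*(-7)*(-1/21) + 17) = -516*(⅔ + 17) = -516*53/3 = -9116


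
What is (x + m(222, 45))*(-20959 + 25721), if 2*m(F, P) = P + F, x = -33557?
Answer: -159162707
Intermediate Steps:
m(F, P) = F/2 + P/2 (m(F, P) = (P + F)/2 = (F + P)/2 = F/2 + P/2)
(x + m(222, 45))*(-20959 + 25721) = (-33557 + ((½)*222 + (½)*45))*(-20959 + 25721) = (-33557 + (111 + 45/2))*4762 = (-33557 + 267/2)*4762 = -66847/2*4762 = -159162707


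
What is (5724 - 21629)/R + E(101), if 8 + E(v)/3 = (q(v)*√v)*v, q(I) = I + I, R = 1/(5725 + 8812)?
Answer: -231211009 + 61206*√101 ≈ -2.3060e+8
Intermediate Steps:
R = 1/14537 ≈ 6.8790e-5
q(I) = 2*I
E(v) = -24 + 6*v^(5/2) (E(v) = -24 + 3*(((2*v)*√v)*v) = -24 + 3*((2*v^(3/2))*v) = -24 + 3*(2*v^(5/2)) = -24 + 6*v^(5/2))
(5724 - 21629)/R + E(101) = (5724 - 21629)/(1/14537) + (-24 + 6*101^(5/2)) = -15905*14537 + (-24 + 6*(10201*√101)) = -231210985 + (-24 + 61206*√101) = -231211009 + 61206*√101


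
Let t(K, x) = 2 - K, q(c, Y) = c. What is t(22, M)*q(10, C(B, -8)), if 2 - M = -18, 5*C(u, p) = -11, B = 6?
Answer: -200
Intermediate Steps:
C(u, p) = -11/5 (C(u, p) = (1/5)*(-11) = -11/5)
M = 20 (M = 2 - 1*(-18) = 2 + 18 = 20)
t(22, M)*q(10, C(B, -8)) = (2 - 1*22)*10 = (2 - 22)*10 = -20*10 = -200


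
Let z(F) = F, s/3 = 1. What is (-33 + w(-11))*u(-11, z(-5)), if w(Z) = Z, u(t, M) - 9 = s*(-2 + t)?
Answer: 1320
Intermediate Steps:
s = 3 (s = 3*1 = 3)
u(t, M) = 3 + 3*t (u(t, M) = 9 + 3*(-2 + t) = 9 + (-6 + 3*t) = 3 + 3*t)
(-33 + w(-11))*u(-11, z(-5)) = (-33 - 11)*(3 + 3*(-11)) = -44*(3 - 33) = -44*(-30) = 1320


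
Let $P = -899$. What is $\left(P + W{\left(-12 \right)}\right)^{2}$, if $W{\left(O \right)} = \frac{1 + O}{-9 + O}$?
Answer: $\frac{356001424}{441} \approx 8.0726 \cdot 10^{5}$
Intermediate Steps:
$W{\left(O \right)} = \frac{1 + O}{-9 + O}$
$\left(P + W{\left(-12 \right)}\right)^{2} = \left(-899 + \frac{1 - 12}{-9 - 12}\right)^{2} = \left(-899 + \frac{1}{-21} \left(-11\right)\right)^{2} = \left(-899 - - \frac{11}{21}\right)^{2} = \left(-899 + \frac{11}{21}\right)^{2} = \left(- \frac{18868}{21}\right)^{2} = \frac{356001424}{441}$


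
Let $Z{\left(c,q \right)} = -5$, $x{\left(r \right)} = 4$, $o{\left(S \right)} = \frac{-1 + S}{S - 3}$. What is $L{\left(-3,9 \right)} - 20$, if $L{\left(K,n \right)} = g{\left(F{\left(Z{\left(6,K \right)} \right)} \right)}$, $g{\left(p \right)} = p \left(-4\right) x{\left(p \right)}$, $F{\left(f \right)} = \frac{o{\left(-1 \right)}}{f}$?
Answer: $- \frac{92}{5} \approx -18.4$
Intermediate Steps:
$o{\left(S \right)} = \frac{-1 + S}{-3 + S}$
$F{\left(f \right)} = \frac{1}{2 f}$ ($F{\left(f \right)} = \frac{\frac{1}{-3 - 1} \left(-1 - 1\right)}{f} = \frac{\frac{1}{-4} \left(-2\right)}{f} = \frac{\left(- \frac{1}{4}\right) \left(-2\right)}{f} = \frac{1}{2 f}$)
$g{\left(p \right)} = - 16 p$ ($g{\left(p \right)} = p \left(-4\right) 4 = - 4 p 4 = - 16 p$)
$L{\left(K,n \right)} = \frac{8}{5}$ ($L{\left(K,n \right)} = - 16 \frac{1}{2 \left(-5\right)} = - 16 \cdot \frac{1}{2} \left(- \frac{1}{5}\right) = \left(-16\right) \left(- \frac{1}{10}\right) = \frac{8}{5}$)
$L{\left(-3,9 \right)} - 20 = \frac{8}{5} - 20 = - \frac{92}{5}$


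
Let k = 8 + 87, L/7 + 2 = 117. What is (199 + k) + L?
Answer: 1099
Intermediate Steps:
L = 805 (L = -14 + 7*117 = -14 + 819 = 805)
k = 95
(199 + k) + L = (199 + 95) + 805 = 294 + 805 = 1099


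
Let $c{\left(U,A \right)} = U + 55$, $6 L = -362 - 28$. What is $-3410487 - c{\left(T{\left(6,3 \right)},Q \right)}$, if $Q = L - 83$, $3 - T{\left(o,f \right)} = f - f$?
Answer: $-3410545$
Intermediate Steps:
$L = -65$ ($L = \frac{-362 - 28}{6} = \frac{1}{6} \left(-390\right) = -65$)
$T{\left(o,f \right)} = 3$ ($T{\left(o,f \right)} = 3 - \left(f - f\right) = 3 - 0 = 3 + 0 = 3$)
$Q = -148$ ($Q = -65 - 83 = -148$)
$c{\left(U,A \right)} = 55 + U$
$-3410487 - c{\left(T{\left(6,3 \right)},Q \right)} = -3410487 - \left(55 + 3\right) = -3410487 - 58 = -3410545$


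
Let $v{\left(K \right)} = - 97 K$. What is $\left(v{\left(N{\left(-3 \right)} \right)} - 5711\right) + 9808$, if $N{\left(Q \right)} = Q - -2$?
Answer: $4194$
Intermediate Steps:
$N{\left(Q \right)} = 2 + Q$ ($N{\left(Q \right)} = Q + 2 = 2 + Q$)
$\left(v{\left(N{\left(-3 \right)} \right)} - 5711\right) + 9808 = \left(- 97 \left(2 - 3\right) - 5711\right) + 9808 = \left(\left(-97\right) \left(-1\right) - 5711\right) + 9808 = \left(97 - 5711\right) + 9808 = -5614 + 9808 = 4194$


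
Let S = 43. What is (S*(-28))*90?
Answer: -108360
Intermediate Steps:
(S*(-28))*90 = (43*(-28))*90 = -1204*90 = -108360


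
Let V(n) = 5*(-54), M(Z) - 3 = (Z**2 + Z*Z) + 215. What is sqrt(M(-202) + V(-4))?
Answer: 2*sqrt(20389) ≈ 285.58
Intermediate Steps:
M(Z) = 218 + 2*Z**2 (M(Z) = 3 + ((Z**2 + Z*Z) + 215) = 3 + ((Z**2 + Z**2) + 215) = 3 + (2*Z**2 + 215) = 3 + (215 + 2*Z**2) = 218 + 2*Z**2)
V(n) = -270
sqrt(M(-202) + V(-4)) = sqrt((218 + 2*(-202)**2) - 270) = sqrt((218 + 2*40804) - 270) = sqrt((218 + 81608) - 270) = sqrt(81826 - 270) = sqrt(81556) = 2*sqrt(20389)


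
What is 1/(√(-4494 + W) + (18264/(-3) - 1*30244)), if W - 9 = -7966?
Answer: -36332/1320026675 - I*√12451/1320026675 ≈ -2.7524e-5 - 8.4532e-8*I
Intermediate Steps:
W = -7957 (W = 9 - 7966 = -7957)
1/(√(-4494 + W) + (18264/(-3) - 1*30244)) = 1/(√(-4494 - 7957) + (18264/(-3) - 1*30244)) = 1/(√(-12451) + (18264*(-⅓) - 30244)) = 1/(I*√12451 + (-6088 - 30244)) = 1/(I*√12451 - 36332) = 1/(-36332 + I*√12451)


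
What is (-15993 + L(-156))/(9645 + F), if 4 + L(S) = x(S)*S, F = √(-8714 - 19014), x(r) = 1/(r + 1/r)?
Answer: -3754746928185/2264649186761 + 1557178612*I*√1733/2264649186761 ≈ -1.658 + 0.028624*I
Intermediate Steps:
F = 4*I*√1733 (F = √(-27728) = 4*I*√1733 ≈ 166.52*I)
L(S) = -4 + S²/(1 + S²) (L(S) = -4 + (S/(1 + S²))*S = -4 + S²/(1 + S²))
(-15993 + L(-156))/(9645 + F) = (-15993 + (-4 - 3*(-156)²)/(1 + (-156)²))/(9645 + 4*I*√1733) = (-15993 + (-4 - 3*24336)/(1 + 24336))/(9645 + 4*I*√1733) = (-15993 + (-4 - 73008)/24337)/(9645 + 4*I*√1733) = (-15993 + (1/24337)*(-73012))/(9645 + 4*I*√1733) = (-15993 - 73012/24337)/(9645 + 4*I*√1733) = -389294653/(24337*(9645 + 4*I*√1733))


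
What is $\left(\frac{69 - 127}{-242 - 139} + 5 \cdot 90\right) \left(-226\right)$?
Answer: $- \frac{38760808}{381} \approx -1.0173 \cdot 10^{5}$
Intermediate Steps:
$\left(\frac{69 - 127}{-242 - 139} + 5 \cdot 90\right) \left(-226\right) = \left(- \frac{58}{-381} + 450\right) \left(-226\right) = \left(\left(-58\right) \left(- \frac{1}{381}\right) + 450\right) \left(-226\right) = \left(\frac{58}{381} + 450\right) \left(-226\right) = \frac{171508}{381} \left(-226\right) = - \frac{38760808}{381}$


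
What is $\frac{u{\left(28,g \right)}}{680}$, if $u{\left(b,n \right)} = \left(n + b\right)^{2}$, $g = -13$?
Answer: $\frac{45}{136} \approx 0.33088$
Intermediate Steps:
$u{\left(b,n \right)} = \left(b + n\right)^{2}$
$\frac{u{\left(28,g \right)}}{680} = \frac{\left(28 - 13\right)^{2}}{680} = 15^{2} \cdot \frac{1}{680} = 225 \cdot \frac{1}{680} = \frac{45}{136}$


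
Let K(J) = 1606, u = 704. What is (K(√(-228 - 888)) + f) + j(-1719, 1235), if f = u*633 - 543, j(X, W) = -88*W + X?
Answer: 336296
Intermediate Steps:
j(X, W) = X - 88*W
f = 445089 (f = 704*633 - 543 = 445632 - 543 = 445089)
(K(√(-228 - 888)) + f) + j(-1719, 1235) = (1606 + 445089) + (-1719 - 88*1235) = 446695 + (-1719 - 108680) = 446695 - 110399 = 336296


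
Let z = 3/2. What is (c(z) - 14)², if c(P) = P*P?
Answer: 2209/16 ≈ 138.06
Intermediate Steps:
z = 3/2 (z = 3*(½) = 3/2 ≈ 1.5000)
c(P) = P²
(c(z) - 14)² = ((3/2)² - 14)² = (9/4 - 14)² = (-47/4)² = 2209/16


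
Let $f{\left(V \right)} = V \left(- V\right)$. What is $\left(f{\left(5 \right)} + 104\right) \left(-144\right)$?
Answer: $-11376$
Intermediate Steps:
$f{\left(V \right)} = - V^{2}$
$\left(f{\left(5 \right)} + 104\right) \left(-144\right) = \left(- 5^{2} + 104\right) \left(-144\right) = \left(\left(-1\right) 25 + 104\right) \left(-144\right) = \left(-25 + 104\right) \left(-144\right) = 79 \left(-144\right) = -11376$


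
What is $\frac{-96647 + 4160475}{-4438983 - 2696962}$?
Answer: $- \frac{4063828}{7135945} \approx -0.56949$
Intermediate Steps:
$\frac{-96647 + 4160475}{-4438983 - 2696962} = \frac{4063828}{-7135945} = 4063828 \left(- \frac{1}{7135945}\right) = - \frac{4063828}{7135945}$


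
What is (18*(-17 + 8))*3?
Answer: -486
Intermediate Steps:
(18*(-17 + 8))*3 = (18*(-9))*3 = -162*3 = -486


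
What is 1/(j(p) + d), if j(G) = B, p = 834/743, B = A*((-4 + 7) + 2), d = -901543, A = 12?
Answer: -1/901483 ≈ -1.1093e-6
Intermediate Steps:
B = 60 (B = 12*((-4 + 7) + 2) = 12*(3 + 2) = 12*5 = 60)
p = 834/743 (p = 834*(1/743) = 834/743 ≈ 1.1225)
j(G) = 60
1/(j(p) + d) = 1/(60 - 901543) = 1/(-901483) = -1/901483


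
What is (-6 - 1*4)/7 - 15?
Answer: -115/7 ≈ -16.429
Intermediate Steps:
(-6 - 1*4)/7 - 15 = (-6 - 4)*(⅐) - 15 = -10*⅐ - 15 = -10/7 - 15 = -115/7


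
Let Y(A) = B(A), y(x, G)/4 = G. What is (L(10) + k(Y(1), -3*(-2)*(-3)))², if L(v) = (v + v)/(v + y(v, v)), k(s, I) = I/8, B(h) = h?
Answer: 1369/400 ≈ 3.4225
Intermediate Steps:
y(x, G) = 4*G
Y(A) = A
k(s, I) = I/8 (k(s, I) = I*(⅛) = I/8)
L(v) = ⅖ (L(v) = (v + v)/(v + 4*v) = (2*v)/((5*v)) = (2*v)*(1/(5*v)) = ⅖)
(L(10) + k(Y(1), -3*(-2)*(-3)))² = (⅖ + (-3*(-2)*(-3))/8)² = (⅖ + (6*(-3))/8)² = (⅖ + (⅛)*(-18))² = (⅖ - 9/4)² = (-37/20)² = 1369/400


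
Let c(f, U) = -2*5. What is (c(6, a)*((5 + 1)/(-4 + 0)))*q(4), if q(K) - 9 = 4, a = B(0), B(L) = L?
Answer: 195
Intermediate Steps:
a = 0
q(K) = 13 (q(K) = 9 + 4 = 13)
c(f, U) = -10
(c(6, a)*((5 + 1)/(-4 + 0)))*q(4) = -10*(5 + 1)/(-4 + 0)*13 = -60/(-4)*13 = -60*(-1)/4*13 = -10*(-3/2)*13 = 15*13 = 195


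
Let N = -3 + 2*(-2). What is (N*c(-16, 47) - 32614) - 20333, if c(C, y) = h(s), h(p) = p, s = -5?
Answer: -52912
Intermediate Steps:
c(C, y) = -5
N = -7 (N = -3 - 4 = -7)
(N*c(-16, 47) - 32614) - 20333 = (-7*(-5) - 32614) - 20333 = (35 - 32614) - 20333 = -32579 - 20333 = -52912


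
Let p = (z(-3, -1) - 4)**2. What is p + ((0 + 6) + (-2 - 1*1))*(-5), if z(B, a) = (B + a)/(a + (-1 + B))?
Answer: -119/25 ≈ -4.7600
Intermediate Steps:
z(B, a) = (B + a)/(-1 + B + a)
p = 256/25 (p = ((-3 - 1)/(-1 - 3 - 1) - 4)**2 = (-4/(-5) - 4)**2 = (-1/5*(-4) - 4)**2 = (4/5 - 4)**2 = (-16/5)**2 = 256/25 ≈ 10.240)
p + ((0 + 6) + (-2 - 1*1))*(-5) = 256/25 + ((0 + 6) + (-2 - 1*1))*(-5) = 256/25 + (6 + (-2 - 1))*(-5) = 256/25 + (6 - 3)*(-5) = 256/25 + 3*(-5) = 256/25 - 15 = -119/25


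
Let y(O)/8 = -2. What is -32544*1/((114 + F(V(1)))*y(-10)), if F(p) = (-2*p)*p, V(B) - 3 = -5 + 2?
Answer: 339/19 ≈ 17.842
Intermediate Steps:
y(O) = -16 (y(O) = 8*(-2) = -16)
V(B) = 0 (V(B) = 3 + (-5 + 2) = 3 - 3 = 0)
F(p) = -2*p**2
-32544*1/((114 + F(V(1)))*y(-10)) = -32544*(-1/(16*(114 - 2*0**2))) = -32544*(-1/(16*(114 - 2*0))) = -32544*(-1/(16*(114 + 0))) = -32544/((-16*114)) = -32544/(-1824) = -32544*(-1/1824) = 339/19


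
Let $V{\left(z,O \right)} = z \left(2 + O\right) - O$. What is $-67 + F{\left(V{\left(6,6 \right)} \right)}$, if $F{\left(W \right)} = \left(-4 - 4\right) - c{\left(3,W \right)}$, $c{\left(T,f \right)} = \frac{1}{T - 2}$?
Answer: $-76$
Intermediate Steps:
$c{\left(T,f \right)} = \frac{1}{-2 + T}$
$V{\left(z,O \right)} = - O + z \left(2 + O\right)$
$F{\left(W \right)} = -9$ ($F{\left(W \right)} = \left(-4 - 4\right) - \frac{1}{-2 + 3} = -8 - 1^{-1} = -8 - 1 = -9$)
$-67 + F{\left(V{\left(6,6 \right)} \right)} = -67 - 9 = -76$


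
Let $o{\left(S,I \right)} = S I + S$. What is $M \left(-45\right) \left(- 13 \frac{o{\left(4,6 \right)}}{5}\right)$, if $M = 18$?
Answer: $58968$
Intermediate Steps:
$o{\left(S,I \right)} = S + I S$ ($o{\left(S,I \right)} = I S + S = S + I S$)
$M \left(-45\right) \left(- 13 \frac{o{\left(4,6 \right)}}{5}\right) = 18 \left(-45\right) \left(- 13 \frac{4 \left(1 + 6\right)}{5}\right) = - 810 \left(- 13 \cdot 4 \cdot 7 \cdot \frac{1}{5}\right) = - 810 \left(- 13 \cdot 28 \cdot \frac{1}{5}\right) = - 810 \left(\left(-13\right) \frac{28}{5}\right) = \left(-810\right) \left(- \frac{364}{5}\right) = 58968$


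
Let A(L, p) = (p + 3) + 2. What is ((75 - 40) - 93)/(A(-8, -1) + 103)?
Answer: -58/107 ≈ -0.54206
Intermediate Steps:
A(L, p) = 5 + p (A(L, p) = (3 + p) + 2 = 5 + p)
((75 - 40) - 93)/(A(-8, -1) + 103) = ((75 - 40) - 93)/((5 - 1) + 103) = (35 - 93)/(4 + 103) = -58/107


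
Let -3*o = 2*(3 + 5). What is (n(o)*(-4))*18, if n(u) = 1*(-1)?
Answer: 72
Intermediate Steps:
o = -16/3 (o = -2*(3 + 5)/3 = -2*8/3 = -1/3*16 = -16/3 ≈ -5.3333)
n(u) = -1
(n(o)*(-4))*18 = -1*(-4)*18 = 4*18 = 72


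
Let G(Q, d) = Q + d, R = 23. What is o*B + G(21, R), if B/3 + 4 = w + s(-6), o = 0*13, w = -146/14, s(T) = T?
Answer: 44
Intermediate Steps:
w = -73/7 (w = -146*1/14 = -73/7 ≈ -10.429)
o = 0
B = -429/7 (B = -12 + 3*(-73/7 - 6) = -12 + 3*(-115/7) = -12 - 345/7 = -429/7 ≈ -61.286)
o*B + G(21, R) = 0*(-429/7) + (21 + 23) = 0 + 44 = 44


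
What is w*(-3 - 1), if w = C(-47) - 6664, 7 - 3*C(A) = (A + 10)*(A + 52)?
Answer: 26400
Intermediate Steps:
C(A) = 7/3 - (10 + A)*(52 + A)/3 (C(A) = 7/3 - (A + 10)*(A + 52)/3 = 7/3 - (10 + A)*(52 + A)/3)
w = -6600 (w = (-171 - 62/3*(-47) - ⅓*(-47)²) - 6664 = (-171 + 2914/3 - ⅓*2209) - 6664 = (-171 + 2914/3 - 2209/3) - 6664 = 64 - 6664 = -6600)
w*(-3 - 1) = -6600*(-3 - 1) = -6600*(-4) = 26400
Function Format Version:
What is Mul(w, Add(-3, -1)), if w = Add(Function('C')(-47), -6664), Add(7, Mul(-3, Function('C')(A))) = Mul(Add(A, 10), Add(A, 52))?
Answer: 26400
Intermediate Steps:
Function('C')(A) = Add(Rational(7, 3), Mul(Rational(-1, 3), Add(10, A), Add(52, A))) (Function('C')(A) = Add(Rational(7, 3), Mul(Rational(-1, 3), Mul(Add(A, 10), Add(A, 52)))) = Add(Rational(7, 3), Mul(Rational(-1, 3), Mul(Add(10, A), Add(52, A)))) = Add(Rational(7, 3), Mul(Rational(-1, 3), Add(10, A), Add(52, A))))
w = -6600 (w = Add(Add(-171, Mul(Rational(-62, 3), -47), Mul(Rational(-1, 3), Pow(-47, 2))), -6664) = Add(Add(-171, Rational(2914, 3), Mul(Rational(-1, 3), 2209)), -6664) = Add(Add(-171, Rational(2914, 3), Rational(-2209, 3)), -6664) = Add(64, -6664) = -6600)
Mul(w, Add(-3, -1)) = Mul(-6600, Add(-3, -1)) = Mul(-6600, -4) = 26400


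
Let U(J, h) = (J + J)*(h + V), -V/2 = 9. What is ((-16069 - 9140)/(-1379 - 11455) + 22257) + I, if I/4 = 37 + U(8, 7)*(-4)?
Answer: 35967947/1426 ≈ 25223.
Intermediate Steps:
V = -18 (V = -2*9 = -18)
U(J, h) = 2*J*(-18 + h) (U(J, h) = (J + J)*(h - 18) = (2*J)*(-18 + h) = 2*J*(-18 + h))
I = 2964 (I = 4*(37 + (2*8*(-18 + 7))*(-4)) = 4*(37 + (2*8*(-11))*(-4)) = 4*(37 - 176*(-4)) = 4*(37 + 704) = 4*741 = 2964)
((-16069 - 9140)/(-1379 - 11455) + 22257) + I = ((-16069 - 9140)/(-1379 - 11455) + 22257) + 2964 = (-25209/(-12834) + 22257) + 2964 = (-25209*(-1/12834) + 22257) + 2964 = (2801/1426 + 22257) + 2964 = 31741283/1426 + 2964 = 35967947/1426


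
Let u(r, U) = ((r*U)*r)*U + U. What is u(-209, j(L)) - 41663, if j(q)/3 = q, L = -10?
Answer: 39271207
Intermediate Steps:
j(q) = 3*q
u(r, U) = U + U²*r² (u(r, U) = ((U*r)*r)*U + U = (U*r²)*U + U = U²*r² + U = U + U²*r²)
u(-209, j(L)) - 41663 = (3*(-10))*(1 + (3*(-10))*(-209)²) - 41663 = -30*(1 - 30*43681) - 41663 = -30*(1 - 1310430) - 41663 = -30*(-1310429) - 41663 = 39312870 - 41663 = 39271207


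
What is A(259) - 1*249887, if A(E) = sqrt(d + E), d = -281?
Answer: -249887 + I*sqrt(22) ≈ -2.4989e+5 + 4.6904*I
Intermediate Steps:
A(E) = sqrt(-281 + E)
A(259) - 1*249887 = sqrt(-281 + 259) - 1*249887 = sqrt(-22) - 249887 = I*sqrt(22) - 249887 = -249887 + I*sqrt(22)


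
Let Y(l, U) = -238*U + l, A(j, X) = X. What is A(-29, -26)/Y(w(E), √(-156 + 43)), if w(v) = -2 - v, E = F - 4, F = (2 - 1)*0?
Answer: -13/1600194 - 1547*I*√113/1600194 ≈ -8.124e-6 - 0.010277*I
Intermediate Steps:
F = 0 (F = 1*0 = 0)
E = -4 (E = 0 - 4 = -4)
Y(l, U) = l - 238*U
A(-29, -26)/Y(w(E), √(-156 + 43)) = -26/((-2 - 1*(-4)) - 238*√(-156 + 43)) = -26/((-2 + 4) - 238*I*√113) = -26/(2 - 238*I*√113)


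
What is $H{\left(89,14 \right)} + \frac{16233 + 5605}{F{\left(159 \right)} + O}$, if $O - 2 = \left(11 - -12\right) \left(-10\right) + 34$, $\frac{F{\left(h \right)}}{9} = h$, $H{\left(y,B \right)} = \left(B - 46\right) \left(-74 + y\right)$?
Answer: $- \frac{571922}{1237} \approx -462.35$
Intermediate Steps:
$H{\left(y,B \right)} = \left(-74 + y\right) \left(-46 + B\right)$ ($H{\left(y,B \right)} = \left(-46 + B\right) \left(-74 + y\right) = \left(-74 + y\right) \left(-46 + B\right)$)
$F{\left(h \right)} = 9 h$
$O = -194$ ($O = 2 + \left(\left(11 - -12\right) \left(-10\right) + 34\right) = 2 + \left(\left(11 + 12\right) \left(-10\right) + 34\right) = 2 + \left(23 \left(-10\right) + 34\right) = 2 + \left(-230 + 34\right) = 2 - 196 = -194$)
$H{\left(89,14 \right)} + \frac{16233 + 5605}{F{\left(159 \right)} + O} = \left(3404 - 1036 - 4094 + 14 \cdot 89\right) + \frac{16233 + 5605}{9 \cdot 159 - 194} = \left(3404 - 1036 - 4094 + 1246\right) + \frac{21838}{1431 - 194} = -480 + \frac{21838}{1237} = - \frac{571922}{1237}$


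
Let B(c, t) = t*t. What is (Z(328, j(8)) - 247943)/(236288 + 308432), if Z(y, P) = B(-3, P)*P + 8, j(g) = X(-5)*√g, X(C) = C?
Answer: -49587/108944 - 25*√2/6809 ≈ -0.46035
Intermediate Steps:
B(c, t) = t²
j(g) = -5*√g
Z(y, P) = 8 + P³ (Z(y, P) = P²*P + 8 = P³ + 8 = 8 + P³)
(Z(328, j(8)) - 247943)/(236288 + 308432) = ((8 + (-10*√2)³) - 247943)/(236288 + 308432) = ((8 + (-10*√2)³) - 247943)/544720 = ((8 + (-10*√2)³) - 247943)*(1/544720) = ((8 - 2000*√2) - 247943)*(1/544720) = (-247935 - 2000*√2)*(1/544720) = -49587/108944 - 25*√2/6809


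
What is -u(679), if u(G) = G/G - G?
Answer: 678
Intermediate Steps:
u(G) = 1 - G
-u(679) = -(1 - 1*679) = -(1 - 679) = -1*(-678) = 678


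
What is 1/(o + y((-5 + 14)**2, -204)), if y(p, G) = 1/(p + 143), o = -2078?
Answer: -224/465471 ≈ -0.00048123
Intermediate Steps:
y(p, G) = 1/(143 + p)
1/(o + y((-5 + 14)**2, -204)) = 1/(-2078 + 1/(143 + (-5 + 14)**2)) = 1/(-2078 + 1/(143 + 9**2)) = 1/(-2078 + 1/(143 + 81)) = 1/(-2078 + 1/224) = 1/(-465471/224) = -224/465471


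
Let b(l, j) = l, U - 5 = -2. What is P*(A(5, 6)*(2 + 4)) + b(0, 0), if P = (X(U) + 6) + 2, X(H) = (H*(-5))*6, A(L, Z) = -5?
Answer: 2460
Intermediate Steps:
U = 3 (U = 5 - 2 = 3)
X(H) = -30*H (X(H) = -5*H*6 = -30*H)
P = -82 (P = (-30*3 + 6) + 2 = (-90 + 6) + 2 = -84 + 2 = -82)
P*(A(5, 6)*(2 + 4)) + b(0, 0) = -(-410)*(2 + 4) + 0 = -(-410)*6 + 0 = -82*(-30) + 0 = 2460 + 0 = 2460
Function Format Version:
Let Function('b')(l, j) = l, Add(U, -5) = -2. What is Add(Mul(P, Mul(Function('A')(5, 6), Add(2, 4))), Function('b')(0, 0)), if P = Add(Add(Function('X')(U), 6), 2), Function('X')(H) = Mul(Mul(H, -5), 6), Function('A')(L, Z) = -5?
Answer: 2460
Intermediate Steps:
U = 3 (U = Add(5, -2) = 3)
Function('X')(H) = Mul(-30, H) (Function('X')(H) = Mul(Mul(-5, H), 6) = Mul(-30, H))
P = -82 (P = Add(Add(Mul(-30, 3), 6), 2) = Add(Add(-90, 6), 2) = Add(-84, 2) = -82)
Add(Mul(P, Mul(Function('A')(5, 6), Add(2, 4))), Function('b')(0, 0)) = Add(Mul(-82, Mul(-5, Add(2, 4))), 0) = Add(Mul(-82, Mul(-5, 6)), 0) = Add(Mul(-82, -30), 0) = Add(2460, 0) = 2460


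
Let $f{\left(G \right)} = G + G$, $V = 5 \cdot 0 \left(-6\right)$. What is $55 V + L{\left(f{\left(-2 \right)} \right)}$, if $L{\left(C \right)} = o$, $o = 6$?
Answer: $6$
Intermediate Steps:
$V = 0$ ($V = 0 \left(-6\right) = 0$)
$f{\left(G \right)} = 2 G$
$L{\left(C \right)} = 6$
$55 V + L{\left(f{\left(-2 \right)} \right)} = 55 \cdot 0 + 6 = 0 + 6 = 6$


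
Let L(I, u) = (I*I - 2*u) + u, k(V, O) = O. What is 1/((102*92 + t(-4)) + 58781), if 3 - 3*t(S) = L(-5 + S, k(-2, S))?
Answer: 3/204413 ≈ 1.4676e-5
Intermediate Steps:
L(I, u) = I**2 - u (L(I, u) = (I**2 - 2*u) + u = I**2 - u)
t(S) = 1 - (-5 + S)**2/3 + S/3 (t(S) = 1 - ((-5 + S)**2 - S)/3 = 1 + (-(-5 + S)**2/3 + S/3) = 1 - (-5 + S)**2/3 + S/3)
1/((102*92 + t(-4)) + 58781) = 1/((102*92 + (1 - (-5 - 4)**2/3 + (1/3)*(-4))) + 58781) = 1/((9384 + (1 - 1/3*(-9)**2 - 4/3)) + 58781) = 1/((9384 + (1 - 1/3*81 - 4/3)) + 58781) = 1/((9384 + (1 - 27 - 4/3)) + 58781) = 1/((9384 - 82/3) + 58781) = 1/(28070/3 + 58781) = 1/(204413/3) = 3/204413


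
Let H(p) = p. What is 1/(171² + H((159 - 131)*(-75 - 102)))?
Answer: 1/24285 ≈ 4.1178e-5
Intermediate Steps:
1/(171² + H((159 - 131)*(-75 - 102))) = 1/(171² + (159 - 131)*(-75 - 102)) = 1/(29241 + 28*(-177)) = 1/(29241 - 4956) = 1/24285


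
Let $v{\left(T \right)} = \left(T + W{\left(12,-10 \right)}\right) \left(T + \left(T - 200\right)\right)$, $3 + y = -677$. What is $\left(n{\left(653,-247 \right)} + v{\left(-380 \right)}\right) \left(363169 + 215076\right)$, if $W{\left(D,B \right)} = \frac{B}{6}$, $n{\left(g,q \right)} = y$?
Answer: $211475761400$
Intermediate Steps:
$y = -680$ ($y = -3 - 677 = -680$)
$n{\left(g,q \right)} = -680$
$W{\left(D,B \right)} = \frac{B}{6}$ ($W{\left(D,B \right)} = B \frac{1}{6} = \frac{B}{6}$)
$v{\left(T \right)} = \left(-200 + 2 T\right) \left(- \frac{5}{3} + T\right)$ ($v{\left(T \right)} = \left(T + \frac{1}{6} \left(-10\right)\right) \left(T + \left(T - 200\right)\right) = \left(T - \frac{5}{3}\right) \left(T + \left(T - 200\right)\right) = \left(- \frac{5}{3} + T\right) \left(T + \left(-200 + T\right)\right) = \left(- \frac{5}{3} + T\right) \left(-200 + 2 T\right) = \left(-200 + 2 T\right) \left(- \frac{5}{3} + T\right)$)
$\left(n{\left(653,-247 \right)} + v{\left(-380 \right)}\right) \left(363169 + 215076\right) = \left(-680 + \left(\frac{1000}{3} + 2 \left(-380\right)^{2} - - \frac{231800}{3}\right)\right) \left(363169 + 215076\right) = \left(-680 + \left(\frac{1000}{3} + 2 \cdot 144400 + \frac{231800}{3}\right)\right) 578245 = \left(-680 + \left(\frac{1000}{3} + 288800 + \frac{231800}{3}\right)\right) 578245 = \left(-680 + 366400\right) 578245 = 365720 \cdot 578245 = 211475761400$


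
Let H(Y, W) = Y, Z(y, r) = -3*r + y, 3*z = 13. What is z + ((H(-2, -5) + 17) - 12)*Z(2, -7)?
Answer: 220/3 ≈ 73.333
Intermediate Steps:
z = 13/3 (z = (1/3)*13 = 13/3 ≈ 4.3333)
Z(y, r) = y - 3*r
z + ((H(-2, -5) + 17) - 12)*Z(2, -7) = 13/3 + ((-2 + 17) - 12)*(2 - 3*(-7)) = 13/3 + (15 - 12)*(2 + 21) = 13/3 + 3*23 = 13/3 + 69 = 220/3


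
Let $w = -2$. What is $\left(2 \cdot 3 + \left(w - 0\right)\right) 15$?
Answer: $60$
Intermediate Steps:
$\left(2 \cdot 3 + \left(w - 0\right)\right) 15 = \left(2 \cdot 3 - 2\right) 15 = \left(6 + \left(-2 + 0\right)\right) 15 = \left(6 - 2\right) 15 = 4 \cdot 15 = 60$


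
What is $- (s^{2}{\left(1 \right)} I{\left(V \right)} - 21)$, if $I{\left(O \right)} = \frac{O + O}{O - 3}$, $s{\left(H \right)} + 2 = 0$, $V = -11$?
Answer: $\frac{103}{7} \approx 14.714$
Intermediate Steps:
$s{\left(H \right)} = -2$ ($s{\left(H \right)} = -2 + 0 = -2$)
$I{\left(O \right)} = \frac{2 O}{-3 + O}$
$- (s^{2}{\left(1 \right)} I{\left(V \right)} - 21) = - (\left(-2\right)^{2} \cdot 2 \left(-11\right) \frac{1}{-3 - 11} - 21) = - (4 \cdot 2 \left(-11\right) \frac{1}{-14} - 21) = - (4 \cdot 2 \left(-11\right) \left(- \frac{1}{14}\right) - 21) = - (4 \cdot \frac{11}{7} - 21) = - (\frac{44}{7} - 21) = \left(-1\right) \left(- \frac{103}{7}\right) = \frac{103}{7}$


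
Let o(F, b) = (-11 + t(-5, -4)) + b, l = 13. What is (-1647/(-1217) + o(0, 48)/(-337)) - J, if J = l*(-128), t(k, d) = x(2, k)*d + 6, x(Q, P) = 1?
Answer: 682962232/410129 ≈ 1665.2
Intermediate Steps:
t(k, d) = 6 + d (t(k, d) = 1*d + 6 = d + 6 = 6 + d)
o(F, b) = -9 + b (o(F, b) = (-11 + (6 - 4)) + b = (-11 + 2) + b = -9 + b)
J = -1664 (J = 13*(-128) = -1664)
(-1647/(-1217) + o(0, 48)/(-337)) - J = (-1647/(-1217) + (-9 + 48)/(-337)) - 1*(-1664) = (-1647*(-1/1217) + 39*(-1/337)) + 1664 = (1647/1217 - 39/337) + 1664 = 507576/410129 + 1664 = 682962232/410129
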